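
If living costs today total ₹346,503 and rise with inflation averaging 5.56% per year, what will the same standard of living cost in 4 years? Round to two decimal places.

Cumulative price-level factor: (1+5.56%)^4 ≈ 1.2416452350.
The nominal amount required is ₹346,503 scaled up by that factor.

₹430,233.80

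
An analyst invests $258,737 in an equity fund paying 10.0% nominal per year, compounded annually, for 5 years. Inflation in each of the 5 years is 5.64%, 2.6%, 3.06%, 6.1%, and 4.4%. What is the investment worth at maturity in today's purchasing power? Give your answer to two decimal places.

Nominal value at maturity: $258,737 × (1 + 10.0%)^5 ≈ $416,698.53.
Price-level factor over 5 years: 1.0564 × 1.026 × 1.0306 × 1.061 × 1.044 ≈ 1.2373192624.
The maturity value deflated by that factor is the answer in today's purchasing power.

$336,775.27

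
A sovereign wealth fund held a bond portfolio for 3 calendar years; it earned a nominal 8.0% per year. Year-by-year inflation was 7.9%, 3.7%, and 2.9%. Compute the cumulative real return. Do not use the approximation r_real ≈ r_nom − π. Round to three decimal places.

Cumulative inflation factor: 1.079 × 1.037 × 1.029 ≈ 1.15137.
Nominal growth factor: 1.25971. Real growth factor = 1.25971 / 1.15137 ≈ 1.09410.
Total real return ≈ 9.4097%.

9.410%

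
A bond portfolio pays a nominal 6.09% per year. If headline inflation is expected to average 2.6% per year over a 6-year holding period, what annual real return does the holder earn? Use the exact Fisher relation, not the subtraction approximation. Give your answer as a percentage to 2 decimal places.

With constant rates the annual real return is the same each year: (1+6.09%)/(1+2.6%) − 1 = 0.03402.

3.40%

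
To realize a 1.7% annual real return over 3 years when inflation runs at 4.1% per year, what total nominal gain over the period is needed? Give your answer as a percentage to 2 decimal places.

18.66%

Required annual nominal rate: (1+1.7%)(1+4.1%) − 1 = 5.8697%.
Cumulative over 3 years: (1 + 0.058697)^3 − 1 ≈ 0.18663.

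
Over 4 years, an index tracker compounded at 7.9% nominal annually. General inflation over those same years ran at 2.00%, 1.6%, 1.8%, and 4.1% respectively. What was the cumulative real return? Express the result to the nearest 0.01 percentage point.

Cumulative inflation factor: 1.0200 × 1.016 × 1.018 × 1.041 ≈ 1.09823.
Nominal growth factor: 1.35546. Real growth factor = 1.35546 / 1.09823 ≈ 1.23422.
Total real return ≈ 23.4222%.

23.42%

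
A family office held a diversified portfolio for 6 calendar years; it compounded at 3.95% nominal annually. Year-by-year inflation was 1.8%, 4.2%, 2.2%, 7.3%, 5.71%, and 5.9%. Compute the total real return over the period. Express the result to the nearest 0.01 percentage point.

-3.11%

Cumulative inflation factor: 1.018 × 1.042 × 1.022 × 1.073 × 1.0571 × 1.059 ≈ 1.30220.
Nominal growth factor: 1.26167. Real growth factor = 1.26167 / 1.30220 ≈ 0.96888.
Total real return ≈ -3.1123%.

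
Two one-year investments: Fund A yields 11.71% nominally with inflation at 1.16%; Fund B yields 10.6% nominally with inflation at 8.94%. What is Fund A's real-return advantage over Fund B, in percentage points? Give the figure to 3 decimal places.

Fund A real return: 1.1171/1.0116 − 1 = 10.4290%.
Fund B real return: 1.106/1.0894 − 1 = 1.5238%.
Difference: 10.4290 − 1.5238 = 8.9052 pp.

8.905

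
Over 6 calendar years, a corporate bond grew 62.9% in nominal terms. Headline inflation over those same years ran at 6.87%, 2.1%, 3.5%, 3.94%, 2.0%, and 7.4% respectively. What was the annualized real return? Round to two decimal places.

Cumulative inflation factor: 1.0687 × 1.021 × 1.035 × 1.0394 × 1.020 × 1.074 ≈ 1.28591.
Nominal growth factor: 1.62900. Real growth factor = 1.62900 / 1.28591 ≈ 1.26681.
Annualized: 1.26681^(1/6) − 1 ≈ 0.04020.

4.02%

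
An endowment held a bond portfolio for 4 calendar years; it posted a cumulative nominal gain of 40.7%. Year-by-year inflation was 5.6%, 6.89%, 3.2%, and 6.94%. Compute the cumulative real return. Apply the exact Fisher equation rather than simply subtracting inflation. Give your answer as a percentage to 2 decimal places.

12.95%

Cumulative inflation factor: 1.056 × 1.0689 × 1.032 × 1.0694 ≈ 1.24572.
Nominal growth factor: 1.40700. Real growth factor = 1.40700 / 1.24572 ≈ 1.12947.
Total real return ≈ 12.9466%.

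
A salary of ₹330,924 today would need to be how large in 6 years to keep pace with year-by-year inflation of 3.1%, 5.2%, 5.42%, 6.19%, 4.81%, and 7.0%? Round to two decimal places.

Cumulative price-level factor: 1.031 × 1.052 × 1.0542 × 1.0619 × 1.0481 × 1.070 ≈ 1.3616564150.
Multiplying ₹330,924 by the price-level factor gives the future nominal sum.

₹450,604.79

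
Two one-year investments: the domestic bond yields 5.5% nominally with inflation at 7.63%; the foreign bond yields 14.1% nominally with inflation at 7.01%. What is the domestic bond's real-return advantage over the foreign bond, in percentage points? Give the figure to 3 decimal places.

The domestic bond real return: 1.055/1.0763 − 1 = -1.9790%.
The foreign bond real return: 1.141/1.0701 − 1 = 6.6255%.
Difference: -1.9790 − 6.6255 = -8.6045 pp.

-8.605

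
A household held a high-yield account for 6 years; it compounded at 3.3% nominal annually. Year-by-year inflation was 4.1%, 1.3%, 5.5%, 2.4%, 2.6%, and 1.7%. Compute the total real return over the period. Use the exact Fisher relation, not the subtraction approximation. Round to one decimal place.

2.2%

Cumulative inflation factor: 1.041 × 1.013 × 1.055 × 1.024 × 1.026 × 1.017 ≈ 1.18872.
Nominal growth factor: 1.21507. Real growth factor = 1.21507 / 1.18872 ≈ 1.02217.
Total real return ≈ 2.2165%.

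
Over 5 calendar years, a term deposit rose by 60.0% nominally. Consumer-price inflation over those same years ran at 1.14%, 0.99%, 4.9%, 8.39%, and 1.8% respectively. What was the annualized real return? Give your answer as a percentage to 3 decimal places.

6.238%

Cumulative inflation factor: 1.0114 × 1.0099 × 1.049 × 1.0839 × 1.018 ≈ 1.18226.
Nominal growth factor: 1.60000. Real growth factor = 1.60000 / 1.18226 ≈ 1.35334.
Annualized: 1.35334^(1/5) − 1 ≈ 0.06238.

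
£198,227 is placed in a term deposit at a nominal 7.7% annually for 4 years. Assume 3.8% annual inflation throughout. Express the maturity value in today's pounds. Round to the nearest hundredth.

£229,739.78

Nominal value at maturity: £198,227 × (1 + 7.7%)^4 ≈ £266,701.60.
Price-level factor over 4 years: (1 + 3.8%)^4 ≈ 1.1608855731.
The maturity value deflated by that factor is the answer in today's purchasing power.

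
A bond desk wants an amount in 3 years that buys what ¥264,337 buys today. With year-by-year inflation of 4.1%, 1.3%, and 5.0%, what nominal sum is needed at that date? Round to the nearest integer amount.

¥292,690

Cumulative price-level factor: 1.041 × 1.013 × 1.050 = 1.10725965.
The nominal amount required is ¥264,337 scaled up by that factor.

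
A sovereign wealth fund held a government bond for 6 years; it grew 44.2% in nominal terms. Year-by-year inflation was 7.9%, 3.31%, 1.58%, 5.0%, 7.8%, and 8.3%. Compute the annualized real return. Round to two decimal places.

Cumulative inflation factor: 1.079 × 1.0331 × 1.0158 × 1.050 × 1.078 × 1.083 ≈ 1.38806.
Nominal growth factor: 1.44200. Real growth factor = 1.44200 / 1.38806 ≈ 1.03886.
Annualized: 1.03886^(1/6) − 1 ≈ 0.00637.

0.64%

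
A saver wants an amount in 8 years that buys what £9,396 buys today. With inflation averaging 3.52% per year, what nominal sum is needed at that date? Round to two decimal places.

£12,391.88

Cumulative price-level factor: (1+3.52%)^8 ≈ 1.3188460611.
Multiplying £9,396 by the price-level factor gives the future nominal sum.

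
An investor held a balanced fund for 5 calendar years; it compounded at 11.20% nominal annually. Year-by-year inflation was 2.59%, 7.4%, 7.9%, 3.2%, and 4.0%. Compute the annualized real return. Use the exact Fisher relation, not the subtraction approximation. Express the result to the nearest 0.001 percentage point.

Cumulative inflation factor: 1.0259 × 1.074 × 1.079 × 1.032 × 1.040 ≈ 1.27598.
Nominal growth factor: 1.70029. Real growth factor = 1.70029 / 1.27598 ≈ 1.33254.
Annualized: 1.33254^(1/5) − 1 ≈ 0.05910.

5.910%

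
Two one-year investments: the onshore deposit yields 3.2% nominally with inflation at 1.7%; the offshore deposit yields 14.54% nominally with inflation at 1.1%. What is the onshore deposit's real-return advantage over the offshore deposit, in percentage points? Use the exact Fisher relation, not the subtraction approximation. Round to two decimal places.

The onshore deposit real return: 1.032/1.017 − 1 = 1.475%.
The offshore deposit real return: 1.1454/1.011 − 1 = 13.294%.
Difference: 1.475 − 13.294 = -11.819 pp.

-11.82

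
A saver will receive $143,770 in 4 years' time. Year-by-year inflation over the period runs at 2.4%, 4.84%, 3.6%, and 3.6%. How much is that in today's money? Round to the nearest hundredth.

Price-level factor over 4 years: 1.024 × 1.0484 × 1.036 × 1.036 ≈ 1.1522493710.
Purchasing power today: $143,770 divided by that factor.

$124,773.34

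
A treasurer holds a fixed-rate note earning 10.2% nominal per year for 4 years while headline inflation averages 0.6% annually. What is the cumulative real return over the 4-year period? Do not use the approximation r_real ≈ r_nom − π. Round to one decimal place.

The annual real rate is (1+10.2%)/(1+0.6%) − 1 = 9.5427%.
Compounded over 4 years: (1 + 0.095427)^4 − 1 ≈ 0.43991.

44.0%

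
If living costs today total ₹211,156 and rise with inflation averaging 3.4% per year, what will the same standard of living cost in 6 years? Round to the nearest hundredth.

₹258,063.55

Cumulative price-level factor: (1+3.4%)^6 ≈ 1.2221463992.
Multiplying ₹211,156 by the price-level factor gives the future nominal sum.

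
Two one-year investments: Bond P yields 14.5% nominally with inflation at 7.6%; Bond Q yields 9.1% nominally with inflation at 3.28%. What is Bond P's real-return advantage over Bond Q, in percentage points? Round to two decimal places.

0.78

Bond P real return: 1.145/1.076 − 1 = 6.413%.
Bond Q real return: 1.091/1.0328 − 1 = 5.635%.
Difference: 6.413 − 5.635 = 0.778 pp.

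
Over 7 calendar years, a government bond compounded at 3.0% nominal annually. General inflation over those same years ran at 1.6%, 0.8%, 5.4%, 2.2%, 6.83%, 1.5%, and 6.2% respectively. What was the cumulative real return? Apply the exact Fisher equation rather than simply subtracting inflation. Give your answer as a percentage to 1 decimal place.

-3.2%

Cumulative inflation factor: 1.016 × 1.008 × 1.054 × 1.022 × 1.0683 × 1.015 × 1.062 ≈ 1.27037.
Nominal growth factor: 1.22987. Real growth factor = 1.22987 / 1.27037 ≈ 0.96812.
Total real return ≈ -3.1876%.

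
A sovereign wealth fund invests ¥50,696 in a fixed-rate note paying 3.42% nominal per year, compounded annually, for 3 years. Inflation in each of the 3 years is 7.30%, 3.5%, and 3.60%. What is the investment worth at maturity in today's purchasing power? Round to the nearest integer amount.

Nominal value at maturity: ¥50,696 × (1 + 3.42%)^3 ≈ ¥56,077.
Price-level factor over 3 years: 1.0730 × 1.035 × 1.0360 = 1.15053498.
Dividing the nominal maturity value by the price-level factor gives the value in today's money.

¥48,740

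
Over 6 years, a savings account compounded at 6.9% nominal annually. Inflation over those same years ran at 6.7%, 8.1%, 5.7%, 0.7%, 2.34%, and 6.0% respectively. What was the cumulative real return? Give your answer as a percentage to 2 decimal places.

12.05%

Cumulative inflation factor: 1.067 × 1.081 × 1.057 × 1.007 × 1.0234 × 1.060 ≈ 1.33182.
Nominal growth factor: 1.49233. Real growth factor = 1.49233 / 1.33182 ≈ 1.12052.
Total real return ≈ 12.0522%.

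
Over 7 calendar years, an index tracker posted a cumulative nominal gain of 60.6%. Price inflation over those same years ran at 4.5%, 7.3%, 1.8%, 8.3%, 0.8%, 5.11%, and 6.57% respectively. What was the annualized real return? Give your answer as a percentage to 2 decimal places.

2.02%

Cumulative inflation factor: 1.045 × 1.073 × 1.018 × 1.083 × 1.008 × 1.0511 × 1.0657 ≈ 1.39583.
Nominal growth factor: 1.60600. Real growth factor = 1.60600 / 1.39583 ≈ 1.15057.
Annualized: 1.15057^(1/7) − 1 ≈ 0.02024.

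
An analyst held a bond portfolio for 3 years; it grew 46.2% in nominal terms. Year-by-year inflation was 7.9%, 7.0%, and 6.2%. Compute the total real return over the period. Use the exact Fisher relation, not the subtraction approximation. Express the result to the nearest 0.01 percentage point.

Cumulative inflation factor: 1.079 × 1.070 × 1.062 ≈ 1.22611.
Nominal growth factor: 1.46200. Real growth factor = 1.46200 / 1.22611 ≈ 1.19239.
Total real return ≈ 19.2388%.

19.24%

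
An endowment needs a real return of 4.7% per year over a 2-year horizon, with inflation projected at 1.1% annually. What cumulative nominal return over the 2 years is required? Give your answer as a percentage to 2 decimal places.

Required annual nominal rate: (1+4.7%)(1+1.1%) − 1 = 5.8517%.
Cumulative over 2 years: (1 + 0.058517)^2 − 1 ≈ 0.12046.

12.05%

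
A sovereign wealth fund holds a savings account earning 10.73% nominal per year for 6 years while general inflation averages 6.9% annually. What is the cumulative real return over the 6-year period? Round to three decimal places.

23.517%

The annual real rate is (1+10.73%)/(1+6.9%) − 1 = 3.5828%.
Compounded over 6 years: (1 + 0.035828)^6 − 1 ≈ 0.23517.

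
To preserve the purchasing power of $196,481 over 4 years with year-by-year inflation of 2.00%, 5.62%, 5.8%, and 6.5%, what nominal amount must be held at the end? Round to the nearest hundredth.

Cumulative price-level factor: 1.0200 × 1.0562 × 1.058 × 1.065 ≈ 1.2138963635.
The nominal amount required is $196,481 scaled up by that factor.

$238,507.57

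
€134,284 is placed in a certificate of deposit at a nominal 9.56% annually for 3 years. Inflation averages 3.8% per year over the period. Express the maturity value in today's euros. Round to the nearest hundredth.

Nominal value at maturity: €134,284 × (1 + 9.56%)^3 ≈ €176,595.79.
Price-level factor over 3 years: (1 + 3.8%)^3 = 1.118386872.
Dividing the nominal maturity value by the price-level factor gives the value in today's money.

€157,902.24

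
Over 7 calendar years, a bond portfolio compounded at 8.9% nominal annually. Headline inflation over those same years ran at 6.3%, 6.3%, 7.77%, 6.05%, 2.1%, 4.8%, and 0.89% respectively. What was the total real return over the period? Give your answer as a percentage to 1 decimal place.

Cumulative inflation factor: 1.063 × 1.063 × 1.0777 × 1.0605 × 1.021 × 1.048 × 1.0089 ≈ 1.39415.
Nominal growth factor: 1.81633. Real growth factor = 1.81633 / 1.39415 ≈ 1.30282.
Total real return ≈ 30.2822%.

30.3%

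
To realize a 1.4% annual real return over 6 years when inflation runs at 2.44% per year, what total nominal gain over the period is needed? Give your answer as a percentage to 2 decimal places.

Required annual nominal rate: (1+1.4%)(1+2.44%) − 1 = 3.87416%.
Cumulative over 6 years: (1 + 0.0387416)^6 − 1 ≈ 0.25616.

25.62%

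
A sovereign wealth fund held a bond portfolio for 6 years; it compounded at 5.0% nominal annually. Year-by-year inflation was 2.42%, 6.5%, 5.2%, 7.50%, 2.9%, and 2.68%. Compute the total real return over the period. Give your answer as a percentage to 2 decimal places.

2.82%

Cumulative inflation factor: 1.0242 × 1.065 × 1.052 × 1.0750 × 1.029 × 1.0268 ≈ 1.30335.
Nominal growth factor: 1.34010. Real growth factor = 1.34010 / 1.30335 ≈ 1.02820.
Total real return ≈ 2.8196%.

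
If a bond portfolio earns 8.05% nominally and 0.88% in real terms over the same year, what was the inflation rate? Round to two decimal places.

From (1+r_nom) = (1+r_real)(1+π), we get 1+π = (1 + 8.05%)/(1 + 0.88%) = 1.0805/1.0088 ≈ 1.07107.
So π ≈ 7.1075%.

7.11%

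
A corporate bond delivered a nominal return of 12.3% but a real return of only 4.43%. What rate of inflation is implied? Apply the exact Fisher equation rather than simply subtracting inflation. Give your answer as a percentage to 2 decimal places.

7.54%

From (1+r_nom) = (1+r_real)(1+π), we get 1+π = (1 + 12.3%)/(1 + 4.43%) = 1.123/1.0443 ≈ 1.07536.
So π ≈ 7.5361%.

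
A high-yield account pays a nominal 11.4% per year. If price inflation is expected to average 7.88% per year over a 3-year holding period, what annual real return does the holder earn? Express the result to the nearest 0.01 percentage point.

3.26%

With constant rates the annual real return is the same each year: (1+11.4%)/(1+7.88%) − 1 = 0.03263.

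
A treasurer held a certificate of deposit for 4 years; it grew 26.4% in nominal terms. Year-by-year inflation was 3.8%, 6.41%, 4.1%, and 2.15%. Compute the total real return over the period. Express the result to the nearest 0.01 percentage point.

Cumulative inflation factor: 1.038 × 1.0641 × 1.041 × 1.0215 ≈ 1.17454.
Nominal growth factor: 1.26400. Real growth factor = 1.26400 / 1.17454 ≈ 1.07616.
Total real return ≈ 7.6163%.

7.62%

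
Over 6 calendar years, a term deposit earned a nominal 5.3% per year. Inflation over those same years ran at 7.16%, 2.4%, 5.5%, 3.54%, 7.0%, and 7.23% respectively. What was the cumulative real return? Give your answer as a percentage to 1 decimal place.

-0.9%

Cumulative inflation factor: 1.0716 × 1.024 × 1.055 × 1.0354 × 1.070 × 1.0723 ≈ 1.37529.
Nominal growth factor: 1.36323. Real growth factor = 1.36323 / 1.37529 ≈ 0.99124.
Total real return ≈ -0.8764%.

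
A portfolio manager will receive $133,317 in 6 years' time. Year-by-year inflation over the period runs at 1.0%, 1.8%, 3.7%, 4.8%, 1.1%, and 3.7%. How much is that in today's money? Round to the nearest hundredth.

Price-level factor over 6 years: 1.010 × 1.018 × 1.037 × 1.048 × 1.011 × 1.037 ≈ 1.1714913947.
Purchasing power today: $133,317 divided by that factor.

$113,801.09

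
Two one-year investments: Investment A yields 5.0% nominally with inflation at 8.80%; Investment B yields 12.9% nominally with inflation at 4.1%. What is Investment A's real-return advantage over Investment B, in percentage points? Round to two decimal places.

Investment A real return: 1.050/1.0880 − 1 = -3.493%.
Investment B real return: 1.129/1.041 − 1 = 8.453%.
Difference: -3.493 − 8.453 = -11.946 pp.

-11.95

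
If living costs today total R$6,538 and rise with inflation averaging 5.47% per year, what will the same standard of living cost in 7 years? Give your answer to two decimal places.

Cumulative price-level factor: (1+5.47%)^7 ≈ 1.4517860602.
The nominal amount required is R$6,538 scaled up by that factor.

R$9,491.78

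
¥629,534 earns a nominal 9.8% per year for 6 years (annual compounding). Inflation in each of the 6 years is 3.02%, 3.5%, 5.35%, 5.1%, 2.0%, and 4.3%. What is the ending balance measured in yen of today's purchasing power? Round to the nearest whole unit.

Nominal value at maturity: ¥629,534 × (1 + 9.8%)^6 ≈ ¥1,103,147.
Price-level factor over 6 years: 1.0302 × 1.035 × 1.0535 × 1.051 × 1.020 × 1.043 ≈ 1.2559826250.
The maturity value deflated by that factor is the answer in today's purchasing power.

¥878,314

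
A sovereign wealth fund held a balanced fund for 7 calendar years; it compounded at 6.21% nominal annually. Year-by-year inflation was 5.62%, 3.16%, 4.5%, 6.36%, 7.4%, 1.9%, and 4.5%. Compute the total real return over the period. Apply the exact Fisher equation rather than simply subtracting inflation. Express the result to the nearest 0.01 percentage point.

Cumulative inflation factor: 1.0562 × 1.0316 × 1.045 × 1.0636 × 1.074 × 1.019 × 1.045 ≈ 1.38499.
Nominal growth factor: 1.52461. Real growth factor = 1.52461 / 1.38499 ≈ 1.10081.
Total real return ≈ 10.0807%.

10.08%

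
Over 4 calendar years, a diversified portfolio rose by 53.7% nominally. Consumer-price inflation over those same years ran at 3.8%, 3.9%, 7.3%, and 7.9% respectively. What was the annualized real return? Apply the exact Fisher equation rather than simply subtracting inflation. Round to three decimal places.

5.332%

Cumulative inflation factor: 1.038 × 1.039 × 1.073 × 1.079 ≈ 1.24863.
Nominal growth factor: 1.53700. Real growth factor = 1.53700 / 1.24863 ≈ 1.23095.
Annualized: 1.23095^(1/4) − 1 ≈ 0.05332.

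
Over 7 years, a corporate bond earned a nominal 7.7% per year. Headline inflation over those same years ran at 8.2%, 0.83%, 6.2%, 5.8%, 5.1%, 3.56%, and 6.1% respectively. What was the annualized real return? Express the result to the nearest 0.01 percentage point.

Cumulative inflation factor: 1.082 × 1.0083 × 1.062 × 1.058 × 1.051 × 1.0356 × 1.061 ≈ 1.41559.
Nominal growth factor: 1.68078. Real growth factor = 1.68078 / 1.41559 ≈ 1.18733.
Annualized: 1.18733^(1/7) − 1 ≈ 0.02483.

2.48%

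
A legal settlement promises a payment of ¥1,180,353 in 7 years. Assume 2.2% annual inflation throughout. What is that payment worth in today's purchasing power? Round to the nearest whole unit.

Price-level factor over 7 years: (1 + 2.2%)^7 ≈ 1.1645449880.
Purchasing power today: ¥1,180,353 divided by that factor.

¥1,013,574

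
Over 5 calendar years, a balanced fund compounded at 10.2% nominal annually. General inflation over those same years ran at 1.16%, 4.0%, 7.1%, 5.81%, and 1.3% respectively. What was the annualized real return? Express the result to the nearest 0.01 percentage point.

6.12%

Cumulative inflation factor: 1.0116 × 1.040 × 1.071 × 1.0581 × 1.013 ≈ 1.20772.
Nominal growth factor: 1.62520. Real growth factor = 1.62520 / 1.20772 ≈ 1.34567.
Annualized: 1.34567^(1/5) − 1 ≈ 0.06118.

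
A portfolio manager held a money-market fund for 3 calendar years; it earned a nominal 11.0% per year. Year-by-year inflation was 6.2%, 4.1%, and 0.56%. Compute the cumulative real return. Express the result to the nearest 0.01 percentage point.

23.02%

Cumulative inflation factor: 1.062 × 1.041 × 1.0056 ≈ 1.11173.
Nominal growth factor: 1.36763. Real growth factor = 1.36763 / 1.11173 ≈ 1.23018.
Total real return ≈ 23.0179%.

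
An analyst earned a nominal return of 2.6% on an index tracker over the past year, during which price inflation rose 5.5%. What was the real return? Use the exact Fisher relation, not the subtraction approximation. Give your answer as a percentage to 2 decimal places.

-2.75%

Real return via the Fisher equation: (1 + 2.6%)/(1 + 5.5%) − 1 = 1.026/1.055 − 1 ≈ -0.02749.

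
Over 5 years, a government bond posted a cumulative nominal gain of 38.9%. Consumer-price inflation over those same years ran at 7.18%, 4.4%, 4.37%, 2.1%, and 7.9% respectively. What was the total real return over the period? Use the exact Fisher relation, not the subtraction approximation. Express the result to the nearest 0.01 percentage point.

Cumulative inflation factor: 1.0718 × 1.044 × 1.0437 × 1.021 × 1.079 ≈ 1.28658.
Nominal growth factor: 1.38900. Real growth factor = 1.38900 / 1.28658 ≈ 1.07961.
Total real return ≈ 7.9606%.

7.96%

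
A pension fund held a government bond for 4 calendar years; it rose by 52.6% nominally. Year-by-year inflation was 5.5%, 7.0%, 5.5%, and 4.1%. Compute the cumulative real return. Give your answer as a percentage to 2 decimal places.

Cumulative inflation factor: 1.055 × 1.070 × 1.055 × 1.041 ≈ 1.23977.
Nominal growth factor: 1.52600. Real growth factor = 1.52600 / 1.23977 ≈ 1.23088.
Total real return ≈ 23.0878%.

23.09%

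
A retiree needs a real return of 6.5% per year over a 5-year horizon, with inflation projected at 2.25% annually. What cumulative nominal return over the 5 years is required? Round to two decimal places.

Required annual nominal rate: (1+6.5%)(1+2.25%) − 1 = 8.89625%.
Cumulative over 5 years: (1 + 0.0889625)^5 − 1 ≈ 0.53132.

53.13%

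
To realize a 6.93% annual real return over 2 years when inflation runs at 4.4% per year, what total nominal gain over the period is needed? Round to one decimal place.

Required annual nominal rate: (1+6.93%)(1+4.4%) − 1 = 11.63492%.
Cumulative over 2 years: (1 + 0.1163492)^2 − 1 ≈ 0.24624.

24.6%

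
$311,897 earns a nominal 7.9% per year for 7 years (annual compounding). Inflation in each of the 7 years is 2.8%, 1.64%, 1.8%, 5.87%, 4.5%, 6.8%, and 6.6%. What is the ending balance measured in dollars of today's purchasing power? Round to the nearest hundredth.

Nominal value at maturity: $311,897 × (1 + 7.9%)^7 ≈ $531,081.67.
Price-level factor over 7 years: 1.028 × 1.0164 × 1.018 × 1.0587 × 1.045 × 1.068 × 1.066 ≈ 1.3397482855.
The maturity value deflated by that factor is the answer in today's purchasing power.

$396,404.07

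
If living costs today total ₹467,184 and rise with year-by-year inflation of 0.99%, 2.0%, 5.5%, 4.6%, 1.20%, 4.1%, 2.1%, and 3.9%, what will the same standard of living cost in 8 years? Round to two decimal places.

Cumulative price-level factor: 1.0099 × 1.020 × 1.055 × 1.046 × 1.0120 × 1.041 × 1.021 × 1.039 ≈ 1.2703845980.
Multiplying ₹467,184 by the price-level factor gives the future nominal sum.

₹593,503.36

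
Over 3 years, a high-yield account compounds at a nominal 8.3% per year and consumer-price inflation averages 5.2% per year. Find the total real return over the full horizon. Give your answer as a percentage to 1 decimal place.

9.1%

The annual real rate is (1+8.3%)/(1+5.2%) − 1 = 2.9468%.
Compounded over 3 years: (1 + 0.029468)^3 − 1 ≈ 0.09103.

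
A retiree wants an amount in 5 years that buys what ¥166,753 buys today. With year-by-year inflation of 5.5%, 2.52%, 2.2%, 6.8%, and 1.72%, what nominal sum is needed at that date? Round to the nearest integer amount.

¥200,246

Cumulative price-level factor: 1.055 × 1.0252 × 1.022 × 1.068 × 1.0172 ≈ 1.2008521975.
Multiplying ¥166,753 by the price-level factor gives the future nominal sum.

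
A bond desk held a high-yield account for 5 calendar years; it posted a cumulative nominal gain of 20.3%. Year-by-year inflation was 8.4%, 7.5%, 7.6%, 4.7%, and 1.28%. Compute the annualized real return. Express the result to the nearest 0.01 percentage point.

-1.98%

Cumulative inflation factor: 1.084 × 1.075 × 1.076 × 1.047 × 1.0128 ≈ 1.32960.
Nominal growth factor: 1.20300. Real growth factor = 1.20300 / 1.32960 ≈ 0.90478.
Annualized: 0.90478^(1/5) − 1 ≈ -0.01981.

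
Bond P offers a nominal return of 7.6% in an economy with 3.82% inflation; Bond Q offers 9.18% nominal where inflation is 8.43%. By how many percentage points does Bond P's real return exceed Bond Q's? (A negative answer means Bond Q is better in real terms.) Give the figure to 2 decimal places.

2.95

Bond P real return: 1.076/1.0382 − 1 = 3.641%.
Bond Q real return: 1.0918/1.0843 − 1 = 0.692%.
Difference: 3.641 − 0.692 = 2.949 pp.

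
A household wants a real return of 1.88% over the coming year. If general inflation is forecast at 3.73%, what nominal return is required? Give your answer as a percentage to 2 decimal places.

5.68%

By the Fisher equation, 1 + r_nom = (1 + 1.88%)(1 + 3.73%) = 1.0188 × 1.0373 = 1.05680124.
So r_nom = 5.680124%.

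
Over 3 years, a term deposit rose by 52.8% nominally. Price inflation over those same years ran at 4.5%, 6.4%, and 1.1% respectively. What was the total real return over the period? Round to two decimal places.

35.93%

Cumulative inflation factor: 1.045 × 1.064 × 1.011 ≈ 1.12411.
Nominal growth factor: 1.52800. Real growth factor = 1.52800 / 1.12411 ≈ 1.35930.
Total real return ≈ 35.9297%.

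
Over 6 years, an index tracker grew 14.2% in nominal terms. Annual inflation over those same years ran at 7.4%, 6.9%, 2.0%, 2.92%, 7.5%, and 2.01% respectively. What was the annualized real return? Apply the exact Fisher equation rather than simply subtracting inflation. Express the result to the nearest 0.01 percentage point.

Cumulative inflation factor: 1.074 × 1.069 × 1.020 × 1.0292 × 1.075 × 1.0201 ≈ 1.32170.
Nominal growth factor: 1.14200. Real growth factor = 1.14200 / 1.32170 ≈ 0.86404.
Annualized: 0.86404^(1/6) − 1 ≈ -0.02406.

-2.41%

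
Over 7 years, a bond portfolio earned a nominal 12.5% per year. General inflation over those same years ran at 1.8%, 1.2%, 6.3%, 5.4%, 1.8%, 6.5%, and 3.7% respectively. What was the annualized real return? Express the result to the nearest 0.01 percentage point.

8.39%

Cumulative inflation factor: 1.018 × 1.012 × 1.063 × 1.054 × 1.018 × 1.065 × 1.037 ≈ 1.29771.
Nominal growth factor: 2.28070. Real growth factor = 2.28070 / 1.29771 ≈ 1.75748.
Annualized: 1.75748^(1/7) − 1 ≈ 0.08389.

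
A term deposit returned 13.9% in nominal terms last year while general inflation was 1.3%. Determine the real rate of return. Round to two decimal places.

12.44%

Real return via the Fisher equation: (1 + 13.9%)/(1 + 1.3%) − 1 = 1.139/1.013 − 1 ≈ 0.12438.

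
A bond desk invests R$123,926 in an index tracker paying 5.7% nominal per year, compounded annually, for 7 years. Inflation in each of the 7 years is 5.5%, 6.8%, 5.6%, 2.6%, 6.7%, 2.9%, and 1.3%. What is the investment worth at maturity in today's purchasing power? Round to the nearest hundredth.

R$134,543.62

Nominal value at maturity: R$123,926 × (1 + 5.7%)^7 ≈ R$182,678.46.
Price-level factor over 7 years: 1.055 × 1.068 × 1.056 × 1.026 × 1.067 × 1.029 × 1.013 ≈ 1.3577638165.
Dividing the nominal maturity value by the price-level factor gives the value in today's money.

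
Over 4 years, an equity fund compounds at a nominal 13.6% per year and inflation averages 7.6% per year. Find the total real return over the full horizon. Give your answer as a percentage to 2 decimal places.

24.24%

The annual real rate is (1+13.6%)/(1+7.6%) − 1 = 5.5762%.
Compounded over 4 years: (1 + 0.055762)^4 − 1 ≈ 0.24241.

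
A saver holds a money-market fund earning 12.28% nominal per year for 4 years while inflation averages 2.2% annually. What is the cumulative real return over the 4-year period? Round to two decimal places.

45.68%

The annual real rate is (1+12.28%)/(1+2.2%) − 1 = 9.8630%.
Compounded over 4 years: (1 + 0.098630)^4 − 1 ≈ 0.45682.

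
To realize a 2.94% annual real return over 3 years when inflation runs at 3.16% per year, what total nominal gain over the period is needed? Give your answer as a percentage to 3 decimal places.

19.753%

Required annual nominal rate: (1+2.94%)(1+3.16%) − 1 = 6.192904%.
Cumulative over 3 years: (1 + 0.06192904)^3 − 1 ≈ 0.19753.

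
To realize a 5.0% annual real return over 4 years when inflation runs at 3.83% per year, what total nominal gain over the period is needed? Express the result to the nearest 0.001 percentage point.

41.270%

Required annual nominal rate: (1+5.0%)(1+3.83%) − 1 = 9.0215%.
Cumulative over 4 years: (1 + 0.090215)^4 − 1 ≈ 0.41270.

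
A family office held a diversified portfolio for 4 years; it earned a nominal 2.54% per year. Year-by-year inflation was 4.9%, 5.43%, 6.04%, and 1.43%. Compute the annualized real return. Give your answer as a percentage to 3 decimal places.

Cumulative inflation factor: 1.049 × 1.0543 × 1.0604 × 1.0143 ≈ 1.18953.
Nominal growth factor: 1.10554. Real growth factor = 1.10554 / 1.18953 ≈ 0.92939.
Annualized: 0.92939^(1/4) − 1 ≈ -0.01814.

-1.814%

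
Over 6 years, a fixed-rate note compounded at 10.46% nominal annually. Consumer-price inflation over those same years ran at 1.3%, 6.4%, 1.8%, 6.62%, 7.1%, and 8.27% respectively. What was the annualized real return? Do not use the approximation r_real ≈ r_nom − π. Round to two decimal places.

4.99%

Cumulative inflation factor: 1.013 × 1.064 × 1.018 × 1.0662 × 1.071 × 1.0827 ≈ 1.35655.
Nominal growth factor: 1.81648. Real growth factor = 1.81648 / 1.35655 ≈ 1.33904.
Annualized: 1.33904^(1/6) − 1 ≈ 0.04986.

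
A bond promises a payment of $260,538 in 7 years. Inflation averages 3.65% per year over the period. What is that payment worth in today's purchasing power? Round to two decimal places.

Price-level factor over 7 years: (1 + 3.65%)^7 ≈ 1.2852426976.
Purchasing power today: $260,538 divided by that factor.

$202,715.02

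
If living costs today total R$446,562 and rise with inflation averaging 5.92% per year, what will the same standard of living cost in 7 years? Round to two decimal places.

R$667,924.80

Cumulative price-level factor: (1+5.92%)^7 ≈ 1.4957045151.
The nominal amount required is R$446,562 scaled up by that factor.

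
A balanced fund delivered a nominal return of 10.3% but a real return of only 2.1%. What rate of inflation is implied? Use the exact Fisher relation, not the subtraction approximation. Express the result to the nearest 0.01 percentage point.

8.03%

From (1+r_nom) = (1+r_real)(1+π), we get 1+π = (1 + 10.3%)/(1 + 2.1%) = 1.103/1.021 ≈ 1.08031.
So π ≈ 8.0313%.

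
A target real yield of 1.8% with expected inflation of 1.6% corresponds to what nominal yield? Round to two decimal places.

3.43%

By the Fisher equation, 1 + r_nom = (1 + 1.8%)(1 + 1.6%) = 1.018 × 1.016 = 1.034288.
So r_nom = 3.4288%.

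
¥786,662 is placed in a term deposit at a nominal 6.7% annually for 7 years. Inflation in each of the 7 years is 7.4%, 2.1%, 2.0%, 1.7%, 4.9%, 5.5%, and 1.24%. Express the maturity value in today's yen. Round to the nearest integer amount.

¥971,869

Nominal value at maturity: ¥786,662 × (1 + 6.7%)^7 ≈ ¥1,238,623.
Price-level factor over 7 years: 1.074 × 1.021 × 1.020 × 1.017 × 1.049 × 1.055 × 1.0124 ≈ 1.2744747407.
Dividing the nominal maturity value by the price-level factor gives the value in today's money.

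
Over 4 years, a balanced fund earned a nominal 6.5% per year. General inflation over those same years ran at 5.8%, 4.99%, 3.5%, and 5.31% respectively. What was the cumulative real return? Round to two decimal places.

Cumulative inflation factor: 1.058 × 1.0499 × 1.035 × 1.0531 ≈ 1.21072.
Nominal growth factor: 1.28647. Real growth factor = 1.28647 / 1.21072 ≈ 1.06256.
Total real return ≈ 6.2563%.

6.26%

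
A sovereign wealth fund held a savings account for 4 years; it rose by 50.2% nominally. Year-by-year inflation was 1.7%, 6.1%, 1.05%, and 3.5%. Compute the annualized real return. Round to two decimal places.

Cumulative inflation factor: 1.017 × 1.061 × 1.0105 × 1.035 ≈ 1.12853.
Nominal growth factor: 1.50200. Real growth factor = 1.50200 / 1.12853 ≈ 1.33094.
Annualized: 1.33094^(1/4) − 1 ≈ 0.07409.

7.41%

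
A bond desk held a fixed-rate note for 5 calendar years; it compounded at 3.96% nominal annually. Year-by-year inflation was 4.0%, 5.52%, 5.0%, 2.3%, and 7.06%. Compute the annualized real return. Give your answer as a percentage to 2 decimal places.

-0.77%

Cumulative inflation factor: 1.040 × 1.0552 × 1.050 × 1.023 × 1.0706 ≈ 1.26200.
Nominal growth factor: 1.21431. Real growth factor = 1.21431 / 1.26200 ≈ 0.96221.
Annualized: 0.96221^(1/5) − 1 ≈ -0.00767.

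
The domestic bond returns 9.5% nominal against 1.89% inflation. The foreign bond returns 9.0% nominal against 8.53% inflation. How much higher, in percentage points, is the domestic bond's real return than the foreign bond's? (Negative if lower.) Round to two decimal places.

The domestic bond real return: 1.095/1.0189 − 1 = 7.469%.
The foreign bond real return: 1.090/1.0853 − 1 = 0.433%.
Difference: 7.469 − 0.433 = 7.036 pp.

7.04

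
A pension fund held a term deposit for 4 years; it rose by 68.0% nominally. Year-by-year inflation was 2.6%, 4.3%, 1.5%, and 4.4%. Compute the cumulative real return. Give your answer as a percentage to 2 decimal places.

48.15%

Cumulative inflation factor: 1.026 × 1.043 × 1.015 × 1.044 ≈ 1.13396.
Nominal growth factor: 1.68000. Real growth factor = 1.68000 / 1.13396 ≈ 1.48153.
Total real return ≈ 48.1532%.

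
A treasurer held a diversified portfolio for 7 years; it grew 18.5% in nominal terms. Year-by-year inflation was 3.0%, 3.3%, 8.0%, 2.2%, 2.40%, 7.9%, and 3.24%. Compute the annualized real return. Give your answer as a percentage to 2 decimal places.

Cumulative inflation factor: 1.030 × 1.033 × 1.080 × 1.022 × 1.0240 × 1.079 × 1.0324 ≈ 1.33962.
Nominal growth factor: 1.18500. Real growth factor = 1.18500 / 1.33962 ≈ 0.88458.
Annualized: 0.88458^(1/7) − 1 ≈ -0.01737.

-1.74%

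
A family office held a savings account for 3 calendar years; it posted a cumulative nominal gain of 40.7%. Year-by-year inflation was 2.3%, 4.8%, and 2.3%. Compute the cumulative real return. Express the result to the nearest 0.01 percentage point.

28.29%

Cumulative inflation factor: 1.023 × 1.048 × 1.023 ≈ 1.09676.
Nominal growth factor: 1.40700. Real growth factor = 1.40700 / 1.09676 ≈ 1.28287.
Total real return ≈ 28.2867%.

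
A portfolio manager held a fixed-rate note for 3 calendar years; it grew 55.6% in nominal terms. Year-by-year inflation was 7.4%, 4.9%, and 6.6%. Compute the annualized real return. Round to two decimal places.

Cumulative inflation factor: 1.074 × 1.049 × 1.066 ≈ 1.20098.
Nominal growth factor: 1.55600. Real growth factor = 1.55600 / 1.20098 ≈ 1.29561.
Annualized: 1.29561^(1/3) − 1 ≈ 0.09016.

9.02%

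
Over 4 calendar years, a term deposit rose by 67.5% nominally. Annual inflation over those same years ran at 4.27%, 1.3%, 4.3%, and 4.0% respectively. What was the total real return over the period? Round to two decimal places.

46.19%

Cumulative inflation factor: 1.0427 × 1.013 × 1.043 × 1.040 ≈ 1.14574.
Nominal growth factor: 1.67500. Real growth factor = 1.67500 / 1.14574 ≈ 1.46194.
Total real return ≈ 46.1936%.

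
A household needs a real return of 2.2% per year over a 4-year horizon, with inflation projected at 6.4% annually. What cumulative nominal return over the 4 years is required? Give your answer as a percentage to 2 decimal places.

Required annual nominal rate: (1+2.2%)(1+6.4%) − 1 = 8.7408%.
Cumulative over 4 years: (1 + 0.087408)^4 − 1 ≈ 0.39820.

39.82%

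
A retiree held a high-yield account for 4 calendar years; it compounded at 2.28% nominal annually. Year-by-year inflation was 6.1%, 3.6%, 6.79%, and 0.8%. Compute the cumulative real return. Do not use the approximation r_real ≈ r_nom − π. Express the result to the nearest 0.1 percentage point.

Cumulative inflation factor: 1.061 × 1.036 × 1.0679 × 1.008 ≈ 1.18322.
Nominal growth factor: 1.09437. Real growth factor = 1.09437 / 1.18322 ≈ 0.92490.
Total real return ≈ -7.5096%.

-7.5%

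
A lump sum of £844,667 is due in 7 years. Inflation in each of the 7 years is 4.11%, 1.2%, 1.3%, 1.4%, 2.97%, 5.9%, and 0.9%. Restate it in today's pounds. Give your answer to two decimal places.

Price-level factor over 7 years: 1.0411 × 1.012 × 1.013 × 1.014 × 1.0297 × 1.059 × 1.009 ≈ 1.1907434423.
Purchasing power today: £844,667 divided by that factor.

£709,361.03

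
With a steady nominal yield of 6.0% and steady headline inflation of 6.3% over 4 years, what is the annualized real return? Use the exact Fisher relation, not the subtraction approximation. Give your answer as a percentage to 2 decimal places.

With constant rates the annual real return is the same each year: (1+6.0%)/(1+6.3%) − 1 = -0.00282.

-0.28%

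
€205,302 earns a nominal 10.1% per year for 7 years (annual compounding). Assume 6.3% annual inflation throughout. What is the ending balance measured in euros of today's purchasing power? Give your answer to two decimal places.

€262,525.54

Nominal value at maturity: €205,302 × (1 + 10.1%)^7 ≈ €402,628.41.
Price-level factor over 7 years: (1 + 6.3%)^7 ≈ 1.5336732814.
The maturity value deflated by that factor is the answer in today's purchasing power.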